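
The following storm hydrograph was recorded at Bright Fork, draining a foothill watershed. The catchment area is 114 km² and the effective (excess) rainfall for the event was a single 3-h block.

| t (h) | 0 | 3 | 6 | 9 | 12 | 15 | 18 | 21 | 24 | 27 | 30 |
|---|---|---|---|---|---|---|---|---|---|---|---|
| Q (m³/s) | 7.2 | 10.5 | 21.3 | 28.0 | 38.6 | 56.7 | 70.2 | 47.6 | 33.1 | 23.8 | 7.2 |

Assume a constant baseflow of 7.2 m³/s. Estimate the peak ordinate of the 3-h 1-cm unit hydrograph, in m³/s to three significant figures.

U_p ≈ 25.1 m³/s

Direct runoff: 0.0, 3.3, 14.1, 20.8, 31.4, 49.5, 63.0, 40.4, 25.9, 16.6, 0.0 m³/s; ΣQ_DR = 265.0 m³/s, peak = 63.0 m³/s.
Runoff depth d = ΣQ_DR·Δt / A = 265.0 × 10800 / (114 km²) = 25.11 mm.
The 1-cm UH is the DRH scaled by (10 mm)/d, so U_p = 63.0 × 10/25.11 = 25.1 m³/s.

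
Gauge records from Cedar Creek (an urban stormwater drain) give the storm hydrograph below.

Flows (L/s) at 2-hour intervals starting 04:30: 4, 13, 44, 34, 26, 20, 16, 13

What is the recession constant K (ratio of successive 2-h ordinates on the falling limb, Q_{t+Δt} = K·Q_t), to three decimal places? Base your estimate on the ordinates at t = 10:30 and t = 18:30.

Using the recession-limb readings at t = 10:30 and t = 18:30: Q falls from 34 to 13 L/s over 4 intervals.
K = (Q₂/Q₁)^(1/4) = (13/34)^(1/4) = 0.786.

K ≈ 0.786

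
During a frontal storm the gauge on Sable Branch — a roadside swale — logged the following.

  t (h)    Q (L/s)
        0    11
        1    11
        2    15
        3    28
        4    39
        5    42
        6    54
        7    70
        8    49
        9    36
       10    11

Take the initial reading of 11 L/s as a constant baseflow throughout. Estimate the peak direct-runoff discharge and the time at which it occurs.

Subtracting baseflow gives direct-runoff ordinates: 0.0, 0.0, 4.0, 17.0, 28.0, 31.0, 43.0, 59.0, 38.0, 25.0, 0.0 L/s.
The maximum is 59.0 L/s, occurring at the reading for t = 7 h.

Q_p = 59.0 L/s at t = 7 h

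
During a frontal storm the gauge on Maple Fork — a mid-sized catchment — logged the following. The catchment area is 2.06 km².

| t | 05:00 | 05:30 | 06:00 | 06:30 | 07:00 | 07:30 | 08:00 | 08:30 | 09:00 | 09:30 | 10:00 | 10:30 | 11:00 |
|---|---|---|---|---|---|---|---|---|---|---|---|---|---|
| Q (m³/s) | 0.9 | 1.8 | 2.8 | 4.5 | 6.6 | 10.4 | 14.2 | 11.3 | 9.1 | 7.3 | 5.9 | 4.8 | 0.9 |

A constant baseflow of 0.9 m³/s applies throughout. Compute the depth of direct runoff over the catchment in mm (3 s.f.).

d ≈ 60.1 mm

Direct runoff: 0.0, 0.9, 1.9, 3.6, 5.7, 9.5, 13.3, 10.4, 8.2, 6.4, 5.0, 3.9, 0.0 m³/s; ΣQ_DR = 68.80 m³/s.
V = ΣQ_DR · Δt = 68.80 × 1800 s = 1.238 × 10^5 m³.
Over A = 2.06 km², depth = V / A = 60.1 mm.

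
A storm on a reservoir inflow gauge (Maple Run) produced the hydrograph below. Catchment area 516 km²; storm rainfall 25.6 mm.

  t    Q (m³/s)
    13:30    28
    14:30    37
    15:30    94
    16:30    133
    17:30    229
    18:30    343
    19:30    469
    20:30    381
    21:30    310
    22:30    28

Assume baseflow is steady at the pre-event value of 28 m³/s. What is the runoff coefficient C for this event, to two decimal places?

C ≈ 0.48

ΣQ_DR = 1772 m³/s; V = ΣQ_DR·Δt = 6.379 × 10^6 m³.
Runoff depth d = V / A = 12.36 mm.
C = d / P = 12.36 / 25.6 = 0.48.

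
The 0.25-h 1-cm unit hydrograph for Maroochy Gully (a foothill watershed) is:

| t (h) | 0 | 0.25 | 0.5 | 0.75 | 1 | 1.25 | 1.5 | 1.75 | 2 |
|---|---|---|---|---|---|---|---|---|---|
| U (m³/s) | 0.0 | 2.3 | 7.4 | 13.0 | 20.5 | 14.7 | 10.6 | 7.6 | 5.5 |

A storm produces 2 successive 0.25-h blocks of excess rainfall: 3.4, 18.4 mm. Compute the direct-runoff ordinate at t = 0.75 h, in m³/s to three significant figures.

Q ≈ 18.0 m³/s

By discrete convolution, Q_j = Σ (P_i / 10 mm) · U_{j−i}.
At t = 0.75 h (j=3): Q = (3.4/10)·13.0 + (18.4/10)·7.4 = 18.0 m³/s.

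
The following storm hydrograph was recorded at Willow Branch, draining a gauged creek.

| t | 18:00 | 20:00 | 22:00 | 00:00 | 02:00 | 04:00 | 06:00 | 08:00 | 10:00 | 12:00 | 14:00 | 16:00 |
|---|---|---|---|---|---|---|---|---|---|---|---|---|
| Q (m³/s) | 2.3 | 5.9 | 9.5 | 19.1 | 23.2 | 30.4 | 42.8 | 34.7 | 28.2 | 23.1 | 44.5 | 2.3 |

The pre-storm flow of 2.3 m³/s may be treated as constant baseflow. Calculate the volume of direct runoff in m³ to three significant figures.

Direct-runoff ordinates (Q − Q_b): 0.0, 3.6, 7.2, 16.8, 20.9, 28.1, 40.5, 32.4, 25.9, 20.8, 42.2, 0.0 m³/s.
ΣQ_DR = 238.4 m³/s.
With Δt = 2 h = 7200 s, V = ΣQ_DR · Δt = 238.4 × 7200 = 1.72 × 10^6 m³.

V ≈ 1.72 × 10^6 m³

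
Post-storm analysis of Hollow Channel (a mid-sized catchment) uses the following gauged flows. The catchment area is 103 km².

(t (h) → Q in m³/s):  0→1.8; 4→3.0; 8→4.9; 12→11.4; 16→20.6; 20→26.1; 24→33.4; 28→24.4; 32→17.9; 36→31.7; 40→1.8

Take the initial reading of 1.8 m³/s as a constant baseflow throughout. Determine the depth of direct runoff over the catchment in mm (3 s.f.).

Direct runoff: 0.0, 1.2, 3.1, 9.6, 18.8, 24.3, 31.6, 22.6, 16.1, 29.9, 0.0 m³/s; ΣQ_DR = 157.2 m³/s.
V = ΣQ_DR · Δt = 157.2 × 14400 s = 2.264 × 10^6 m³.
Over A = 103 km², depth = V / A = 22.0 mm.

d ≈ 22.0 mm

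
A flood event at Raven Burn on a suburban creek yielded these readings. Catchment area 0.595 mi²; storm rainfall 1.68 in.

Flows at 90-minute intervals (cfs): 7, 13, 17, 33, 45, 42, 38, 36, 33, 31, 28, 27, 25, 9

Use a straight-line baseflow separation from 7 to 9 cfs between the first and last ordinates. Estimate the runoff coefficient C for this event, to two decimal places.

ΣQ_DR = 272.0 cfs; V = ΣQ_DR·Δt = 1.469 × 10^6 ft³.
Runoff depth d = V / A = 1.063 in.
C = d / P = 1.063 / 1.68 = 0.63.

C ≈ 0.63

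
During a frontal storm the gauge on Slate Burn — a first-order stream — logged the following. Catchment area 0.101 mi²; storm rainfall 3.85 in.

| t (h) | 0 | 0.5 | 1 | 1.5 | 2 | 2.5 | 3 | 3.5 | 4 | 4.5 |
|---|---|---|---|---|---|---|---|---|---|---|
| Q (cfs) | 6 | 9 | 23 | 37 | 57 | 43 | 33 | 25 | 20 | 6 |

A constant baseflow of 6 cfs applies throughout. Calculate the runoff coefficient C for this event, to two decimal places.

C ≈ 0.40

ΣQ_DR = 199.0 cfs; V = ΣQ_DR·Δt = 3.582 × 10^5 ft³.
Runoff depth d = V / A = 1.527 in.
C = d / P = 1.527 / 3.85 = 0.40.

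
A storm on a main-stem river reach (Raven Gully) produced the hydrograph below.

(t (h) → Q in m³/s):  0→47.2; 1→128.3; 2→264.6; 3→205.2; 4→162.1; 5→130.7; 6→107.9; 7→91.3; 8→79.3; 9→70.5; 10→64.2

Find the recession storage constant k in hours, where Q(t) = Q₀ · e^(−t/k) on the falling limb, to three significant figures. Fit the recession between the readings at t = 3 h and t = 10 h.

On the falling limb, Q drops from 205.2 to 64.2 m³/s between t = 3 h and t = 10 h (Δt = 7 h).
k = −Δt / ln(Q₂/Q₁) = −7 / ln(64.2/205.2) = 6.02 h.

k ≈ 6.02 h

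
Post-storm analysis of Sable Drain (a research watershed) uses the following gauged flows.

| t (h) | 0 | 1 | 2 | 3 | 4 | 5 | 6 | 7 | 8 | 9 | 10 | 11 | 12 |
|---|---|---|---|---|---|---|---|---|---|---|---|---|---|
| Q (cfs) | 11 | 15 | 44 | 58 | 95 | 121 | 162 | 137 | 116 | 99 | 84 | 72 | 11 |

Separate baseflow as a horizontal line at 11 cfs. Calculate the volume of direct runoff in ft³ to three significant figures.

Direct-runoff ordinates (Q − Q_b): 0.0, 4.0, 33.0, 47.0, 84.0, 110.0, 151.0, 126.0, 105.0, 88.0, 73.0, 61.0, 0.0 cfs.
ΣQ_DR = 882.0 cfs.
With Δt = 1 h = 3600 s, V = ΣQ_DR · Δt = 882.0 × 3600 = 3.18 × 10^6 ft³.

V ≈ 3.18 × 10^6 ft³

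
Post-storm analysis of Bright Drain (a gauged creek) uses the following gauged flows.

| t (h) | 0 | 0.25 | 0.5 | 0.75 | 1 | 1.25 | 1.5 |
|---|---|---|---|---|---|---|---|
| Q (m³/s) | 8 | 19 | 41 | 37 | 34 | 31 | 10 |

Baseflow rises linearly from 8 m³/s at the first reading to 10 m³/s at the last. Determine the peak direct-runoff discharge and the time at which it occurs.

Subtracting baseflow gives direct-runoff ordinates: 0.00, 10.67, 32.33, 28.00, 24.67, 21.33, 0.00 m³/s.
The maximum is 32.33 m³/s, occurring at the reading for t = 0.5 h.

Q_p = 32.33 m³/s at t = 0.5 h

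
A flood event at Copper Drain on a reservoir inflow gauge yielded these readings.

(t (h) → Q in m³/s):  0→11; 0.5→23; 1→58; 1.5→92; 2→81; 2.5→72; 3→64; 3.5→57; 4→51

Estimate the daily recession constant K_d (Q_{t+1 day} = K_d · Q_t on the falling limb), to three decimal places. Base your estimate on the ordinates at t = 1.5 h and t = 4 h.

K_d ≈ 0.003

Between t = 1.5 h and t = 4 h the flow falls from 92 to 51 m³/s over 5×0.5 h = 2.5 h.
Per-interval ratio K = (51/92)^(1/5) = 0.8887; K_d = K^(24/0.5) = 0.003.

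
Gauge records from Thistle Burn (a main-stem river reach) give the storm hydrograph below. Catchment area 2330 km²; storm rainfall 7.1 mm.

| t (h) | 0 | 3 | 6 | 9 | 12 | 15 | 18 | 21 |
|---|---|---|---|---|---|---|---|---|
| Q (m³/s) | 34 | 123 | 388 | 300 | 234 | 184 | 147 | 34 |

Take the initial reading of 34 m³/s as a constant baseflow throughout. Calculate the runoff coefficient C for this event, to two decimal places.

ΣQ_DR = 1172 m³/s; V = ΣQ_DR·Δt = 1.266 × 10^7 m³.
Runoff depth d = V / A = 5.432 mm.
C = d / P = 5.432 / 7.1 = 0.77.

C ≈ 0.77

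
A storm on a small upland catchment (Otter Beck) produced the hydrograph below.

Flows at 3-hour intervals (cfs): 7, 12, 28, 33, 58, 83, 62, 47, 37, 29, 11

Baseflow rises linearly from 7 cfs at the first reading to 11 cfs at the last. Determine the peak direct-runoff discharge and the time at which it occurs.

Subtracting baseflow gives direct-runoff ordinates: 0.00, 4.60, 20.20, 24.80, 49.40, 74.00, 52.60, 37.20, 26.80, 18.40, 0.00 cfs.
The maximum is 74.00 cfs, occurring at the reading for t = 15 h.

Q_p = 74.00 cfs at t = 15 h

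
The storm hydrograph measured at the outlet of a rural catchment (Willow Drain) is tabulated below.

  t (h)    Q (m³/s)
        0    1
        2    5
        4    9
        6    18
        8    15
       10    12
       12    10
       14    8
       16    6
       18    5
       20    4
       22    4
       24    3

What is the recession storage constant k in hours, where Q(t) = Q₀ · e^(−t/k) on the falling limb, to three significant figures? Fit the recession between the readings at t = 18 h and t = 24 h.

On the falling limb, Q drops from 5 to 3 m³/s between t = 18 h and t = 24 h (Δt = 6 h).
k = −Δt / ln(Q₂/Q₁) = −6 / ln(3/5) = 11.7 h.

k ≈ 11.7 h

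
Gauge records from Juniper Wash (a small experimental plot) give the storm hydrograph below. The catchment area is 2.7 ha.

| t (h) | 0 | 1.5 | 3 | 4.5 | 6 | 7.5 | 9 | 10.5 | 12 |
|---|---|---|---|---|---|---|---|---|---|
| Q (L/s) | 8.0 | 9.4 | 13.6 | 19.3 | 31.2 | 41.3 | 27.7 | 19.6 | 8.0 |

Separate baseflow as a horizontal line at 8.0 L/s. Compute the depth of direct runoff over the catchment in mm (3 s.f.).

Direct runoff: 0.0, 1.4, 5.6, 11.3, 23.2, 33.3, 19.7, 11.6, 0.0 L/s; ΣQ_DR = 106.1 L/s.
V = ΣQ_DR · Δt = 106.1 × 5400 s = 5.729 × 10^5 L.
Over A = 2.7 ha, depth = V / A = 21.2 mm.

d ≈ 21.2 mm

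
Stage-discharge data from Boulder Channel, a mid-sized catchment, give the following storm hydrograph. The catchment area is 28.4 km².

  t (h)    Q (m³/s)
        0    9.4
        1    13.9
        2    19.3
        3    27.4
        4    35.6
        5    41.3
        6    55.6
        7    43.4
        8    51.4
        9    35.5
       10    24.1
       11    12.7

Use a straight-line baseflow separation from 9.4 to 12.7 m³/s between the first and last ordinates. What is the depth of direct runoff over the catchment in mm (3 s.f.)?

d ≈ 30.0 mm

Direct runoff: 0.00, 4.20, 9.30, 17.10, 25.00, 30.40, 44.40, 31.90, 39.60, 23.40, 11.70, 0.00 m³/s; ΣQ_DR = 237.0 m³/s.
V = ΣQ_DR · Δt = 237.0 × 3600 s = 8.532 × 10^5 m³.
Over A = 28.4 km², depth = V / A = 30.0 mm.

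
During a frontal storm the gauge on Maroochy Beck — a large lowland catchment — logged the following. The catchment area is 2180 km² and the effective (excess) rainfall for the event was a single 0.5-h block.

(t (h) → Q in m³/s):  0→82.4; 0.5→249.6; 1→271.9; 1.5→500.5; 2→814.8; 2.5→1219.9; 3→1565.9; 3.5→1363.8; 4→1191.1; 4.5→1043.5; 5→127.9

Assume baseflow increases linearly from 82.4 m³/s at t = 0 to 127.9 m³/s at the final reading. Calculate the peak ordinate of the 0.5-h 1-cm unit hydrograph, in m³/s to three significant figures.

U_p ≈ 2420 m³/s

Direct runoff: 0.00, 162.65, 180.40, 404.45, 714.20, 1114.75, 1456.20, 1249.55, 1072.30, 920.15, 0.00 m³/s; ΣQ_DR = 7275 m³/s, peak = 1456.20 m³/s.
Runoff depth d = ΣQ_DR·Δt / A = 7275 × 1800 / (2180 km²) = 6.007 mm.
The 1-cm UH is the DRH scaled by (10 mm)/d, so U_p = 1456.20 × 10/6.007 = 2420 m³/s.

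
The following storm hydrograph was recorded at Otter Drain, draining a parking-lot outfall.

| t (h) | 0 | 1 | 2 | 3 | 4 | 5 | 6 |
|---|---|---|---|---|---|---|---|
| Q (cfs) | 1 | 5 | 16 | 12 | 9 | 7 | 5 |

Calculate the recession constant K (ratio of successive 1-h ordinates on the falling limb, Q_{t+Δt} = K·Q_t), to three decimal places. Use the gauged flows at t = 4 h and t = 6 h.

K ≈ 0.745

Using the recession-limb readings at t = 4 h and t = 6 h: Q falls from 9 to 5 cfs over 2 intervals.
K = (Q₂/Q₁)^(1/2) = (5/9)^(1/2) = 0.745.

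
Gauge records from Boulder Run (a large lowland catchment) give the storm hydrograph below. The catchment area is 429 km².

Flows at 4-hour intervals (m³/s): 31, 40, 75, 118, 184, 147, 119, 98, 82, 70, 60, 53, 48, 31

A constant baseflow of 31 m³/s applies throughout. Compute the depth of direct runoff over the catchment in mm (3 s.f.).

d ≈ 24.2 mm

Direct runoff: 0.0, 9.0, 44.0, 87.0, 153.0, 116.0, 88.0, 67.0, 51.0, 39.0, 29.0, 22.0, 17.0, 0.0 m³/s; ΣQ_DR = 722.0 m³/s.
V = ΣQ_DR · Δt = 722.0 × 14400 s = 1.040 × 10^7 m³.
Over A = 429 km², depth = V / A = 24.2 mm.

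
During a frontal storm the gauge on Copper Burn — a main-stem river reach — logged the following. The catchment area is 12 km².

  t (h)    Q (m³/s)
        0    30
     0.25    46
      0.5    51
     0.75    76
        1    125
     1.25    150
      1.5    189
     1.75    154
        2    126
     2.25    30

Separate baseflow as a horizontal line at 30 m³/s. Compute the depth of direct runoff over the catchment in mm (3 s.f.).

Direct runoff: 0.0, 16.0, 21.0, 46.0, 95.0, 120.0, 159.0, 124.0, 96.0, 0.0 m³/s; ΣQ_DR = 677.0 m³/s.
V = ΣQ_DR · Δt = 677.0 × 900 s = 6.093 × 10^5 m³.
Over A = 12 km², depth = V / A = 50.8 mm.

d ≈ 50.8 mm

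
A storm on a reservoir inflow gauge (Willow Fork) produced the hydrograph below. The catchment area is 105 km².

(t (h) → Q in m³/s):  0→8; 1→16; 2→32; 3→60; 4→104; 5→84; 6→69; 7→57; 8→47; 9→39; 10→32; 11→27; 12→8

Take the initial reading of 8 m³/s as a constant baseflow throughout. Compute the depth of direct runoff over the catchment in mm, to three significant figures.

d ≈ 16.4 mm

Direct runoff: 0.0, 8.0, 24.0, 52.0, 96.0, 76.0, 61.0, 49.0, 39.0, 31.0, 24.0, 19.0, 0.0 m³/s; ΣQ_DR = 479.0 m³/s.
V = ΣQ_DR · Δt = 479.0 × 3600 s = 1.724 × 10^6 m³.
Over A = 105 km², depth = V / A = 16.4 mm.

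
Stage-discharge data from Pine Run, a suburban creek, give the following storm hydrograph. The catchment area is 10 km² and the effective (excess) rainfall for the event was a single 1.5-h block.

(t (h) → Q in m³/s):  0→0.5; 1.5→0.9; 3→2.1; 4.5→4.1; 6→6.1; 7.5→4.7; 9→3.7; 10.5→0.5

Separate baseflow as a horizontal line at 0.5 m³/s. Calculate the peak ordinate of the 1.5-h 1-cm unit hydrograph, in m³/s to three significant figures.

U_p ≈ 5.58 m³/s

Direct runoff: 0.0, 0.4, 1.6, 3.6, 5.6, 4.2, 3.2, 0.0 m³/s; ΣQ_DR = 18.60 m³/s, peak = 5.6 m³/s.
Runoff depth d = ΣQ_DR·Δt / A = 18.60 × 5400 / (10 km²) = 10.04 mm.
The 1-cm UH is the DRH scaled by (10 mm)/d, so U_p = 5.6 × 10/10.04 = 5.58 m³/s.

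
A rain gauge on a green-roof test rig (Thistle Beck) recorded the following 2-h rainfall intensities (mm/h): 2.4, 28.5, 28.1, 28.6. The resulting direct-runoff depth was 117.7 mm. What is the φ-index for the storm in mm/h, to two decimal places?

Only the 3 blocks with intensity above φ contribute runoff: 28.5, 28.1, 28.6 mm/h.
Σ(I−φ)·Δt = d  ⇒  (28.5+28.1+28.6 − 3φ)·2 = 117.7
φ = (85.20 − 117.7/2) / 3 = 8.78 mm/h.

φ ≈ 8.78 mm/h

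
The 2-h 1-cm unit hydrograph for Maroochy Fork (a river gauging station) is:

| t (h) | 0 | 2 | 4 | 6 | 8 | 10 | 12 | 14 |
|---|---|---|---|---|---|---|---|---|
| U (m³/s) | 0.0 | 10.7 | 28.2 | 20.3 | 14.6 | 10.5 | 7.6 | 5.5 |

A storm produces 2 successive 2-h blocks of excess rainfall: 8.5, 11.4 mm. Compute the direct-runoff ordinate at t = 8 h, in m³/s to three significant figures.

Q ≈ 35.6 m³/s

By discrete convolution, Q_j = Σ (P_i / 10 mm) · U_{j−i}.
At t = 8 h (j=4): Q = (8.5/10)·14.6 + (11.4/10)·20.3 = 35.6 m³/s.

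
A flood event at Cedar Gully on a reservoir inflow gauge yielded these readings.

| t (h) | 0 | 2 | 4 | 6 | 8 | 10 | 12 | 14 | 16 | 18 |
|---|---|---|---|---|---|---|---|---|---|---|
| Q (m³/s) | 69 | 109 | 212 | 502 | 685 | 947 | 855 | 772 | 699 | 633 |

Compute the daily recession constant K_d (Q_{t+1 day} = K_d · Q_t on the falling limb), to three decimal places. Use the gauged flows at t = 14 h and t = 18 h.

K_d ≈ 0.304

Between t = 14 h and t = 18 h the flow falls from 772 to 633 m³/s over 2×2 h = 4 h.
Per-interval ratio K = (633/772)^(1/2) = 0.9055; K_d = K^(24/2) = 0.304.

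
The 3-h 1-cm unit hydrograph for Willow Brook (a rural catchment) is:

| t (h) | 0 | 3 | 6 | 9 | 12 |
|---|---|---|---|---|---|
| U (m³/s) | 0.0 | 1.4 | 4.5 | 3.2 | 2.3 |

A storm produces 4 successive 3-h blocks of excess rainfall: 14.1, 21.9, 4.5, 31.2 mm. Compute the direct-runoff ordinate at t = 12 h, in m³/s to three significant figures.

By discrete convolution, Q_j = Σ (P_i / 10 mm) · U_{j−i}.
At t = 12 h (j=4): Q = (14.1/10)·2.3 + (21.9/10)·3.2 + (4.5/10)·4.5 + (31.2/10)·1.4 = 16.6 m³/s.

Q ≈ 16.6 m³/s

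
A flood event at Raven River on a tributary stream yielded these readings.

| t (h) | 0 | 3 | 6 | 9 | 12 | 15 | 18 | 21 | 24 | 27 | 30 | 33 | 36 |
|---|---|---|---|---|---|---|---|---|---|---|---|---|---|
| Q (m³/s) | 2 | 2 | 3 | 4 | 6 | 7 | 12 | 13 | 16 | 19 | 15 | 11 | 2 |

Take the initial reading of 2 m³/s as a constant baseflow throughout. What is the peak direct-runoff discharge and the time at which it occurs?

Q_p = 17.0 m³/s at t = 27 h

Subtracting baseflow gives direct-runoff ordinates: 0.0, 0.0, 1.0, 2.0, 4.0, 5.0, 10.0, 11.0, 14.0, 17.0, 13.0, 9.0, 0.0 m³/s.
The maximum is 17.0 m³/s, occurring at the reading for t = 27 h.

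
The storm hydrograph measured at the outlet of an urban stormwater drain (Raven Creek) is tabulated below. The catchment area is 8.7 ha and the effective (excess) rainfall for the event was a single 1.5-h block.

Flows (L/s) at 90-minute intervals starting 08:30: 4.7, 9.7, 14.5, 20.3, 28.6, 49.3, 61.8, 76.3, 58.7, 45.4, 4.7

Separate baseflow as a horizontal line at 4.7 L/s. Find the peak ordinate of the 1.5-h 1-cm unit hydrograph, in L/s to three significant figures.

U_p ≈ 35.8 L/s

Direct runoff: 0.0, 5.0, 9.8, 15.6, 23.9, 44.6, 57.1, 71.6, 54.0, 40.7, 0.0 L/s; ΣQ_DR = 322.3 L/s, peak = 71.6 L/s.
Runoff depth d = ΣQ_DR·Δt / A = 322.3 × 5400 / (8.7 ha) = 20.00 mm.
The 1-cm UH is the DRH scaled by (10 mm)/d, so U_p = 71.6 × 10/20.00 = 35.8 L/s.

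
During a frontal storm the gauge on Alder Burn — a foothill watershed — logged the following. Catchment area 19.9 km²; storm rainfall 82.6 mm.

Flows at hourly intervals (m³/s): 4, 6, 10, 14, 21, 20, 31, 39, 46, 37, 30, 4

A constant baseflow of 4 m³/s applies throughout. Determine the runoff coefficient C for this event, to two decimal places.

C ≈ 0.47

ΣQ_DR = 214.0 m³/s; V = ΣQ_DR·Δt = 7.704 × 10^5 m³.
Runoff depth d = V / A = 38.71 mm.
C = d / P = 38.71 / 82.6 = 0.47.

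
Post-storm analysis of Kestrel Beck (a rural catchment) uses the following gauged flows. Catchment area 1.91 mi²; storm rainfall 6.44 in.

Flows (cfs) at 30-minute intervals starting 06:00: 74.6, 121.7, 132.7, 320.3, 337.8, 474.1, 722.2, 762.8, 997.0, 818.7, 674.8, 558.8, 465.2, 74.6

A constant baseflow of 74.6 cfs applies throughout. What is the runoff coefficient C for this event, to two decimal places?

C ≈ 0.35

ΣQ_DR = 5491 cfs; V = ΣQ_DR·Δt = 9.884 × 10^6 ft³.
Runoff depth d = V / A = 2.227 in.
C = d / P = 2.227 / 6.44 = 0.35.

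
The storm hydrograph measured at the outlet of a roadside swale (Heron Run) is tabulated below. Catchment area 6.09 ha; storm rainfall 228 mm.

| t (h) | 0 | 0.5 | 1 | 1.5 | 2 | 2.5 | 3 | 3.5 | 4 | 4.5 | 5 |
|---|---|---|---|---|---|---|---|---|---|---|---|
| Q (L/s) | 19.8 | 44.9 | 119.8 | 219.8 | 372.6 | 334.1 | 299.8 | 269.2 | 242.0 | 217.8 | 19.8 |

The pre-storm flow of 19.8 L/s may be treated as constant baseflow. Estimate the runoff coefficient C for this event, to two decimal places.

ΣQ_DR = 1942 L/s; V = ΣQ_DR·Δt = 3.495 × 10^6 L.
Runoff depth d = V / A = 57.39 mm.
C = d / P = 57.39 / 228 = 0.25.

C ≈ 0.25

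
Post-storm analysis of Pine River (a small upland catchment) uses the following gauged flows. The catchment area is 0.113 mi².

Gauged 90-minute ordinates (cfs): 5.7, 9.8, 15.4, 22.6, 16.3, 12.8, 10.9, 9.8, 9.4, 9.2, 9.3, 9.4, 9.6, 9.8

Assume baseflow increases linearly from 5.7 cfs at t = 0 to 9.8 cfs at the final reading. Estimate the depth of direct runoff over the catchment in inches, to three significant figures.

Direct runoff: 0.00, 3.78, 9.07, 15.95, 9.34, 5.52, 3.31, 1.89, 1.18, 0.66, 0.45, 0.23, 0.12, 0.00 cfs; ΣQ_DR = 51.50 cfs.
V = ΣQ_DR · Δt = 51.50 × 5400 s = 2.781 × 10^5 ft³.
Over A = 0.113 mi², depth = V / A = 1.06 in.

d ≈ 1.06 in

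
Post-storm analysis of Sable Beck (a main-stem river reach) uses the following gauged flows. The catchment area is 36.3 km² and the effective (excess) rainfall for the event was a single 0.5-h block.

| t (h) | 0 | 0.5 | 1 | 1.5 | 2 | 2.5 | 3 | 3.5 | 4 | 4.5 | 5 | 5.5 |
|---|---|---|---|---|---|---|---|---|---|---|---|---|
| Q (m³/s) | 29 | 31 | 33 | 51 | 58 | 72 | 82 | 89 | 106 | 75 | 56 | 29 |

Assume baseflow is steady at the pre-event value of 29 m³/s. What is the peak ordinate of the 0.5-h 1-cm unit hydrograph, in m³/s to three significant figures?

Direct runoff: 0.0, 2.0, 4.0, 22.0, 29.0, 43.0, 53.0, 60.0, 77.0, 46.0, 27.0, 0.0 m³/s; ΣQ_DR = 363.0 m³/s, peak = 77.0 m³/s.
Runoff depth d = ΣQ_DR·Δt / A = 363.0 × 1800 / (36.3 km²) = 18.00 mm.
The 1-cm UH is the DRH scaled by (10 mm)/d, so U_p = 77.0 × 10/18.00 = 42.8 m³/s.

U_p ≈ 42.8 m³/s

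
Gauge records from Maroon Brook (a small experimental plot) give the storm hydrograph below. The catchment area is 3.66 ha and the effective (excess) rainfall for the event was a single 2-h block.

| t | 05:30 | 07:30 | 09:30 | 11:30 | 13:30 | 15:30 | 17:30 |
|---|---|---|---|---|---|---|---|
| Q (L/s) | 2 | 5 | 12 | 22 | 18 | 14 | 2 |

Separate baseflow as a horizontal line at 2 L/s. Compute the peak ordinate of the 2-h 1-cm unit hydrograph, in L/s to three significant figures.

Direct runoff: 0.0, 3.0, 10.0, 20.0, 16.0, 12.0, 0.0 L/s; ΣQ_DR = 61.00 L/s, peak = 20.0 L/s.
Runoff depth d = ΣQ_DR·Δt / A = 61.00 × 7200 / (3.66 ha) = 12.00 mm.
The 1-cm UH is the DRH scaled by (10 mm)/d, so U_p = 20.0 × 10/12.00 = 16.7 L/s.

U_p ≈ 16.7 L/s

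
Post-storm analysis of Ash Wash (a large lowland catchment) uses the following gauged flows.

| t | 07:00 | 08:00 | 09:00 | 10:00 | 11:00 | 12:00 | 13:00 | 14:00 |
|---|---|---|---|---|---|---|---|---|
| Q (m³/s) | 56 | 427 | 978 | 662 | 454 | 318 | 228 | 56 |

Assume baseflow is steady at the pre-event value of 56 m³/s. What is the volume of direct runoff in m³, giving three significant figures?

Direct-runoff ordinates (Q − Q_b): 0.0, 371.0, 922.0, 606.0, 398.0, 262.0, 172.0, 0.0 m³/s.
ΣQ_DR = 2731 m³/s.
With Δt = 1 h = 3600 s, V = ΣQ_DR · Δt = 2731 × 3600 = 9.83 × 10^6 m³.

V ≈ 9.83 × 10^6 m³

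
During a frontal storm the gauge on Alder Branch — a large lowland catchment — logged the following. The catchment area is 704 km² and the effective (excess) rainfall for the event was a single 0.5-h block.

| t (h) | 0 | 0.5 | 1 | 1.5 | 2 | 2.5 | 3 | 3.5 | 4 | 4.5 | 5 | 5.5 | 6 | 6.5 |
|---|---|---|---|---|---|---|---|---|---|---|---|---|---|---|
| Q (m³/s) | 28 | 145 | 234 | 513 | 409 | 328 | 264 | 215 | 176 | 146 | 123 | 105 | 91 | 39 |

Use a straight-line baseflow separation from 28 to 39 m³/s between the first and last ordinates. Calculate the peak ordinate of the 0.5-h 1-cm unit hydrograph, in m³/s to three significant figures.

Direct runoff: 0.00, 116.15, 204.31, 482.46, 377.62, 295.77, 230.92, 181.08, 141.23, 110.38, 86.54, 67.69, 52.85, 0.00 m³/s; ΣQ_DR = 2347 m³/s, peak = 482.46 m³/s.
Runoff depth d = ΣQ_DR·Δt / A = 2347 × 1800 / (704 km²) = 6.001 mm.
The 1-cm UH is the DRH scaled by (10 mm)/d, so U_p = 482.46 × 10/6.001 = 804 m³/s.

U_p ≈ 804 m³/s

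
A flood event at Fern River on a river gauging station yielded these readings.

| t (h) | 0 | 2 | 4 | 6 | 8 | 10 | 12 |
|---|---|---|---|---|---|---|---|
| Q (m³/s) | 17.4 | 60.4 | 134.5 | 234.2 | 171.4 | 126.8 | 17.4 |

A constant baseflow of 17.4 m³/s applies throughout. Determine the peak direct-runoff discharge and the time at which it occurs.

Q_p = 216.8 m³/s at t = 6 h

Subtracting baseflow gives direct-runoff ordinates: 0.0, 43.0, 117.1, 216.8, 154.0, 109.4, 0.0 m³/s.
The maximum is 216.8 m³/s, occurring at the reading for t = 6 h.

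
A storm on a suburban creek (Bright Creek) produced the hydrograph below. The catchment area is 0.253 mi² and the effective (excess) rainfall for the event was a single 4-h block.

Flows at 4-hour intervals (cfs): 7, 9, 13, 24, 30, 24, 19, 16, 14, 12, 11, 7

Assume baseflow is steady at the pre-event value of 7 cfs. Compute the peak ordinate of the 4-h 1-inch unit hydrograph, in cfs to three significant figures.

U_p ≈ 9.20 cfs

Direct runoff: 0.0, 2.0, 6.0, 17.0, 23.0, 17.0, 12.0, 9.0, 7.0, 5.0, 4.0, 0.0 cfs; ΣQ_DR = 102.0 cfs, peak = 23.0 cfs.
Runoff depth d = ΣQ_DR·Δt / A = 102.0 × 14400 / (0.253 mi²) = 2.499 in.
The 1-inch UH is the DRH scaled by (1 in)/d, so U_p = 23.0 × 1/2.499 = 9.20 cfs.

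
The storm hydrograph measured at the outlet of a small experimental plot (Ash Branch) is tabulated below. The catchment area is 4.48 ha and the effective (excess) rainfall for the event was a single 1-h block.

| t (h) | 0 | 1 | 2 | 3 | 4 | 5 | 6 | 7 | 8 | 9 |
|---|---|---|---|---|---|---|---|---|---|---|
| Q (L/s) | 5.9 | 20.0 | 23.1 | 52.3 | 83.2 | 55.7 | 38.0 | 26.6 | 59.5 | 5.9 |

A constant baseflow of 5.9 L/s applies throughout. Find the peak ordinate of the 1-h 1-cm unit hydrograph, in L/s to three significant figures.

Direct runoff: 0.0, 14.1, 17.2, 46.4, 77.3, 49.8, 32.1, 20.7, 53.6, 0.0 L/s; ΣQ_DR = 311.2 L/s, peak = 77.3 L/s.
Runoff depth d = ΣQ_DR·Δt / A = 311.2 × 3600 / (4.48 ha) = 25.01 mm.
The 1-cm UH is the DRH scaled by (10 mm)/d, so U_p = 77.3 × 10/25.01 = 30.9 L/s.

U_p ≈ 30.9 L/s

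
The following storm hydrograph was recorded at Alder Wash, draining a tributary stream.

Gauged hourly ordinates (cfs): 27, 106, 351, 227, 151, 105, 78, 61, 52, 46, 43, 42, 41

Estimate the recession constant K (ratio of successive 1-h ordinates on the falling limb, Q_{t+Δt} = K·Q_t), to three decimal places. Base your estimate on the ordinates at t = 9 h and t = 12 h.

Using the recession-limb readings at t = 9 h and t = 12 h: Q falls from 46 to 41 cfs over 3 intervals.
K = (Q₂/Q₁)^(1/3) = (41/46)^(1/3) = 0.962.

K ≈ 0.962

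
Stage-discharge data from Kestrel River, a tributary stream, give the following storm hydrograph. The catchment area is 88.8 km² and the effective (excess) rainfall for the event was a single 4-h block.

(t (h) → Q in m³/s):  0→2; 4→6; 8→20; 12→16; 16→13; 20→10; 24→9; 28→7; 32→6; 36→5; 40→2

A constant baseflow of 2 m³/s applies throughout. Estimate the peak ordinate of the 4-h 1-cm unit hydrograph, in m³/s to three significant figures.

U_p ≈ 15.0 m³/s

Direct runoff: 0.0, 4.0, 18.0, 14.0, 11.0, 8.0, 7.0, 5.0, 4.0, 3.0, 0.0 m³/s; ΣQ_DR = 74.00 m³/s, peak = 18.0 m³/s.
Runoff depth d = ΣQ_DR·Δt / A = 74.00 × 14400 / (88.8 km²) = 12.00 mm.
The 1-cm UH is the DRH scaled by (10 mm)/d, so U_p = 18.0 × 10/12.00 = 15.0 m³/s.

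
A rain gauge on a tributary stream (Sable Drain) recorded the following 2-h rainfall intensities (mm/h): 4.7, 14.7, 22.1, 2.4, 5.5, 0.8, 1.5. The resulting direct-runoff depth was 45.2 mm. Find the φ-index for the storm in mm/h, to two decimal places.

Only the 2 blocks with intensity above φ contribute runoff: 14.7, 22.1 mm/h.
Σ(I−φ)·Δt = d  ⇒  (14.7+22.1 − 2φ)·2 = 45.2
φ = (36.80 − 45.2/2) / 2 = 7.10 mm/h.

φ ≈ 7.10 mm/h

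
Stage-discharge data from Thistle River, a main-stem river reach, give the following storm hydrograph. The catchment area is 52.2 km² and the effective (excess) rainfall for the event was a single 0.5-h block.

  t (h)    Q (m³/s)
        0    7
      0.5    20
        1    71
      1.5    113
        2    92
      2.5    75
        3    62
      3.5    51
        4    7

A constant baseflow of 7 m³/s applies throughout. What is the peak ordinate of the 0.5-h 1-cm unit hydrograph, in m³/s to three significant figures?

Direct runoff: 0.0, 13.0, 64.0, 106.0, 85.0, 68.0, 55.0, 44.0, 0.0 m³/s; ΣQ_DR = 435.0 m³/s, peak = 106.0 m³/s.
Runoff depth d = ΣQ_DR·Δt / A = 435.0 × 1800 / (52.2 km²) = 15.00 mm.
The 1-cm UH is the DRH scaled by (10 mm)/d, so U_p = 106.0 × 10/15.00 = 70.7 m³/s.

U_p ≈ 70.7 m³/s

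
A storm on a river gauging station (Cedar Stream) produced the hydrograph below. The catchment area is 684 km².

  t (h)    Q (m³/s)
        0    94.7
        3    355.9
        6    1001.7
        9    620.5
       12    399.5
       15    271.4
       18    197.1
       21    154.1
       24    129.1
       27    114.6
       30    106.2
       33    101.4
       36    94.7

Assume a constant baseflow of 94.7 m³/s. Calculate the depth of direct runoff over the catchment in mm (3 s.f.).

d ≈ 38.0 mm

Direct runoff: 0.0, 261.2, 907.0, 525.8, 304.8, 176.7, 102.4, 59.4, 34.4, 19.9, 11.5, 6.7, 0.0 m³/s; ΣQ_DR = 2410 m³/s.
V = ΣQ_DR · Δt = 2410 × 10800 s = 2.603 × 10^7 m³.
Over A = 684 km², depth = V / A = 38.0 mm.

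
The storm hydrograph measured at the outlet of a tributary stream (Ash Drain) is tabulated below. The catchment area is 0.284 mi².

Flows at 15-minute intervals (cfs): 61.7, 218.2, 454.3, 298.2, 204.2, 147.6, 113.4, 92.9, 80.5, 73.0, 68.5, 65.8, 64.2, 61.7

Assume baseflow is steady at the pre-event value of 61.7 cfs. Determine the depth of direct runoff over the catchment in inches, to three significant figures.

d ≈ 1.56 in

Direct runoff: 0.0, 156.5, 392.6, 236.5, 142.5, 85.9, 51.7, 31.2, 18.8, 11.3, 6.8, 4.1, 2.5, 0.0 cfs; ΣQ_DR = 1140 cfs.
V = ΣQ_DR · Δt = 1140 × 900 s = 1.026 × 10^6 ft³.
Over A = 0.284 mi², depth = V / A = 1.56 in.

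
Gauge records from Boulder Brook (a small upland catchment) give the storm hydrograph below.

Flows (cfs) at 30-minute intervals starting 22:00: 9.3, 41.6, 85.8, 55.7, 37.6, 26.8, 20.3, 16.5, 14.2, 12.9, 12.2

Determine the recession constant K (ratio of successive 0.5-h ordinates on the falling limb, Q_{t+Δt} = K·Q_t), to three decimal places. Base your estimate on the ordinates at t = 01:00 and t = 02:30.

Using the recession-limb readings at t = 01:00 and t = 02:30: Q falls from 20.3 to 12.9 cfs over 3 intervals.
K = (Q₂/Q₁)^(1/3) = (12.9/20.3)^(1/3) = 0.860.

K ≈ 0.860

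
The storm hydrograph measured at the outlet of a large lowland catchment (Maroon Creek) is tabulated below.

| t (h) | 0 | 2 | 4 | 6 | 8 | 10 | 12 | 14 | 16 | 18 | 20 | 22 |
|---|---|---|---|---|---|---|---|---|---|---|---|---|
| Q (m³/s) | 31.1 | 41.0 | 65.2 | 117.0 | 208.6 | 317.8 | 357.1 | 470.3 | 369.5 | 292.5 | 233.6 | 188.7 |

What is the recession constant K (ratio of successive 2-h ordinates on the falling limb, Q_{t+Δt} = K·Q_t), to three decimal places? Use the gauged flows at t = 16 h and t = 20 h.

Using the recession-limb readings at t = 16 h and t = 20 h: Q falls from 369.5 to 233.6 m³/s over 2 intervals.
K = (Q₂/Q₁)^(1/2) = (233.6/369.5)^(1/2) = 0.795.

K ≈ 0.795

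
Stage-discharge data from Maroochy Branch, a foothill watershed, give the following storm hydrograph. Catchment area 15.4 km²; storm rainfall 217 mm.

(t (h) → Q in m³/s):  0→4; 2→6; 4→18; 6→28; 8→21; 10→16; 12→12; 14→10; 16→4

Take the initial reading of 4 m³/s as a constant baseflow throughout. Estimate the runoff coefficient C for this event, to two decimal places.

ΣQ_DR = 83.00 m³/s; V = ΣQ_DR·Δt = 5.976 × 10^5 m³.
Runoff depth d = V / A = 38.81 mm.
C = d / P = 38.81 / 217 = 0.18.

C ≈ 0.18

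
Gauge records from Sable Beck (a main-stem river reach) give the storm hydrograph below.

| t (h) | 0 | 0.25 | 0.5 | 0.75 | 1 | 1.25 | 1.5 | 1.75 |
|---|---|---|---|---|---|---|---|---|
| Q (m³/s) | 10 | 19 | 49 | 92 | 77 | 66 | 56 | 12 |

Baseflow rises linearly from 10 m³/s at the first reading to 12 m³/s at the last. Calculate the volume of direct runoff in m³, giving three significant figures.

V ≈ 2.64 × 10^5 m³

Direct-runoff ordinates (Q − Q_b): 0.00, 8.71, 38.43, 81.14, 65.86, 54.57, 44.29, 0.00 m³/s.
ΣQ_DR = 293.0 m³/s.
With Δt = 0.25 h = 900 s, V = ΣQ_DR · Δt = 293.0 × 900 = 2.64 × 10^5 m³.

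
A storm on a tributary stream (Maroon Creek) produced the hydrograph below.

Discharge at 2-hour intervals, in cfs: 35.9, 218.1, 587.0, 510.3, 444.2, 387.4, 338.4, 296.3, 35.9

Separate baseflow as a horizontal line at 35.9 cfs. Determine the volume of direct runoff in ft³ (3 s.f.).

Direct-runoff ordinates (Q − Q_b): 0.0, 182.2, 551.1, 474.4, 408.3, 351.5, 302.5, 260.4, 0.0 cfs.
ΣQ_DR = 2530 cfs.
With Δt = 2 h = 7200 s, V = ΣQ_DR · Δt = 2530 × 7200 = 1.82 × 10^7 ft³.

V ≈ 1.82 × 10^7 ft³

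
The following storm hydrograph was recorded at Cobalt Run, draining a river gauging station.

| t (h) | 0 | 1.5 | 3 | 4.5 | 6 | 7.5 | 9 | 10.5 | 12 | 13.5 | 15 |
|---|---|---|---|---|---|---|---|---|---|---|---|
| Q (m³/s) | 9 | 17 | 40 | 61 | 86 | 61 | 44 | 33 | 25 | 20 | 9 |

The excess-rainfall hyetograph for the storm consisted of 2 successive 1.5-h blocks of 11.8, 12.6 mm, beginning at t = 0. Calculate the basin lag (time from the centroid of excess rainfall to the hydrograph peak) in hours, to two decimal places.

Centroid of excess rainfall: t_c = Σ P_i·t̄_i / ΣP_i = 1.5246 h (block centres at 0.75, 2.25 h).
Hydrograph peak occurs at t = 6 h, so basin lag t_L = 6 − 1.5246 = 4.48 h.

t_L ≈ 4.48 h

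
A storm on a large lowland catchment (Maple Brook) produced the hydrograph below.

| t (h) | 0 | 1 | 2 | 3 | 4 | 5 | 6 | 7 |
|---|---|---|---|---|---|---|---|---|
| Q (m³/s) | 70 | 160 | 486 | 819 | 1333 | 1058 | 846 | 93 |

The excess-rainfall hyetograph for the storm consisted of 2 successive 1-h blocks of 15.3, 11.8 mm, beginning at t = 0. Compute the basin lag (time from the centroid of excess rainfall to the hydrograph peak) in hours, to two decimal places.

Centroid of excess rainfall: t_c = Σ P_i·t̄_i / ΣP_i = 0.9354 h (block centres at 0.5, 1.5 h).
Hydrograph peak occurs at t = 4 h, so basin lag t_L = 4 − 0.9354 = 3.06 h.

t_L ≈ 3.06 h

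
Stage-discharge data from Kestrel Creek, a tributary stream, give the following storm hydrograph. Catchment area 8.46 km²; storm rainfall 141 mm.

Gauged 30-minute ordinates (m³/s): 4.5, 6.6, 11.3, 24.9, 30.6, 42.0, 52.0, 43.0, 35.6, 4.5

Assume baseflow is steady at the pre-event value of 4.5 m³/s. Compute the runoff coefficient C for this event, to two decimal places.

ΣQ_DR = 210.0 m³/s; V = ΣQ_DR·Δt = 3.780 × 10^5 m³.
Runoff depth d = V / A = 44.68 mm.
C = d / P = 44.68 / 141 = 0.32.

C ≈ 0.32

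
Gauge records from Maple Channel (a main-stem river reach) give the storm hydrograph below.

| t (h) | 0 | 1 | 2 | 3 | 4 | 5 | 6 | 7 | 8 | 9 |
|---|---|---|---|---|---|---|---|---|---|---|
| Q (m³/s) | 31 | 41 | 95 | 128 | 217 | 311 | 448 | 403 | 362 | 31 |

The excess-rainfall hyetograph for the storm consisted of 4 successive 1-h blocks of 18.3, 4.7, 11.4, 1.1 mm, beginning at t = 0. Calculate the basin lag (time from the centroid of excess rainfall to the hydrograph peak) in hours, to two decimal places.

t_L ≈ 4.63 h

Centroid of excess rainfall: t_c = Σ P_i·t̄_i / ΣP_i = 1.3676 h (block centres at 0.5, 1.5, 2.5, 3.5 h).
Hydrograph peak occurs at t = 6 h, so basin lag t_L = 6 − 1.3676 = 4.63 h.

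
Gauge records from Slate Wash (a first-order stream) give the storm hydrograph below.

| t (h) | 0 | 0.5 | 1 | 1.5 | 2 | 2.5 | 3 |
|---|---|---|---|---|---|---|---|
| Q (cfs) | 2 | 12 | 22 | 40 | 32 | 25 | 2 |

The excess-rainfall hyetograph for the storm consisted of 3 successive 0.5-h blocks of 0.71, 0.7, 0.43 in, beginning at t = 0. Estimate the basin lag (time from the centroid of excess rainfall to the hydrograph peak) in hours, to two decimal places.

t_L ≈ 0.83 h

Centroid of excess rainfall: t_c = Σ P_i·t̄_i / ΣP_i = 0.6739 h (block centres at 0.25, 0.75, 1.25 h).
Hydrograph peak occurs at t = 1.5 h, so basin lag t_L = 1.5 − 0.6739 = 0.83 h.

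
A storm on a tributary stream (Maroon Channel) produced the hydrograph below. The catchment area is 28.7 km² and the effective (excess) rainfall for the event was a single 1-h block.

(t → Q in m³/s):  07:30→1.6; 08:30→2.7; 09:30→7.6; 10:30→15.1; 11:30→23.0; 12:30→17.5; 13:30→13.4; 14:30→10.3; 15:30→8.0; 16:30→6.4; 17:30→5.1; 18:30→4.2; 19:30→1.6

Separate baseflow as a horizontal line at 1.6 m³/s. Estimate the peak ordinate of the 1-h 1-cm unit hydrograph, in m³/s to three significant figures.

Direct runoff: 0.0, 1.1, 6.0, 13.5, 21.4, 15.9, 11.8, 8.7, 6.4, 4.8, 3.5, 2.6, 0.0 m³/s; ΣQ_DR = 95.70 m³/s, peak = 21.4 m³/s.
Runoff depth d = ΣQ_DR·Δt / A = 95.70 × 3600 / (28.7 km²) = 12.00 mm.
The 1-cm UH is the DRH scaled by (10 mm)/d, so U_p = 21.4 × 10/12.00 = 17.8 m³/s.

U_p ≈ 17.8 m³/s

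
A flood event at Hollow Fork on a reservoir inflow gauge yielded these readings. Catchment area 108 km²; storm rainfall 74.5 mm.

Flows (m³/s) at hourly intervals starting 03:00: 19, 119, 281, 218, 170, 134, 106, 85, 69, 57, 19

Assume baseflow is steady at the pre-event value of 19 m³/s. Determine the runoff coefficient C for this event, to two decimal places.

C ≈ 0.48

ΣQ_DR = 1068 m³/s; V = ΣQ_DR·Δt = 3.845 × 10^6 m³.
Runoff depth d = V / A = 35.60 mm.
C = d / P = 35.60 / 74.5 = 0.48.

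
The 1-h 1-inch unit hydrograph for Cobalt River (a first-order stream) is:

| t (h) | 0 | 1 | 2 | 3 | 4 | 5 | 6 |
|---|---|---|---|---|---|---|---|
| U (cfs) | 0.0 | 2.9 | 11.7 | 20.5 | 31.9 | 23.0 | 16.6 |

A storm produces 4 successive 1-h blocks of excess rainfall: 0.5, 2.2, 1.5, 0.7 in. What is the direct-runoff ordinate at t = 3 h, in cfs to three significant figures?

By discrete convolution, Q_j = Σ (P_i / 1 in) · U_{j−i}.
At t = 3 h (j=3): Q = (0.5/1)·20.5 + (2.2/1)·11.7 + (1.5/1)·2.9 + (0.7/1)·0.0 = 40.3 cfs.

Q ≈ 40.3 cfs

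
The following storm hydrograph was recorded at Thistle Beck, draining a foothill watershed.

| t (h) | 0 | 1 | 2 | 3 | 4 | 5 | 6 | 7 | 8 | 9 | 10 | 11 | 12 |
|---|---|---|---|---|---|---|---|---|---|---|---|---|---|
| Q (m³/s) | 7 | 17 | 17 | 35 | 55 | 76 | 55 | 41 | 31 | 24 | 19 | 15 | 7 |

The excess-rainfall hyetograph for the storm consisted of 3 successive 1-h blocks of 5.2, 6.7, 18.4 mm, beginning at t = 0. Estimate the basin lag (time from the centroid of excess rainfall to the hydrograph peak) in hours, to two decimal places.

Centroid of excess rainfall: t_c = Σ P_i·t̄_i / ΣP_i = 1.9356 h (block centres at 0.5, 1.5, 2.5 h).
Hydrograph peak occurs at t = 5 h, so basin lag t_L = 5 − 1.9356 = 3.06 h.

t_L ≈ 3.06 h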